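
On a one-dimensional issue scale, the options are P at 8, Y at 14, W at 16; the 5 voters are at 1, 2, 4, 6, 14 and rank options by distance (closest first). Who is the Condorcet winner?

With single-peaked preferences on a line, the Condorcet winner is the candidate closest to the median voter.
The median voter (position 4) is closest to P at 8.
Check: P vs Y — voters closer to P: 4 of 5.

P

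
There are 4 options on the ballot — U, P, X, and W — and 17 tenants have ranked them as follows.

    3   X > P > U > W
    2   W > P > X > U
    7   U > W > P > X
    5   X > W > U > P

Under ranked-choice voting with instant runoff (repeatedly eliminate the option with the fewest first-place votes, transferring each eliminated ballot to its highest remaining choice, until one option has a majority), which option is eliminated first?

P

Round 1: X 8, U 7, W 2, P 0. P has the fewest and is eliminated.
Round 2: X 8, U 7, W 2. W has the fewest and is eliminated.
Round 3: X 10, U 7. X has a majority.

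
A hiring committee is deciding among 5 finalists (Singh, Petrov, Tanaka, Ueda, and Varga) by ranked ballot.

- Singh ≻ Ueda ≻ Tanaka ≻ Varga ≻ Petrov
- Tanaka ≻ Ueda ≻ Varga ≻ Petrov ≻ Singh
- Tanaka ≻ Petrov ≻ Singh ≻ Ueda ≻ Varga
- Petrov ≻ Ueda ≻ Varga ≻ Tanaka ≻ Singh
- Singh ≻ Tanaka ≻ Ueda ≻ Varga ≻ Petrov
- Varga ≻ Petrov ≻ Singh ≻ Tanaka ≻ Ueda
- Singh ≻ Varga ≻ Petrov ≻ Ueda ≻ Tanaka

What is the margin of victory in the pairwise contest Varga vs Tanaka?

Ballots ranking Varga above Tanaka: 3.
Ballots ranking Tanaka above Varga: 4.
Tanaka wins 4–3, a margin of 1.

1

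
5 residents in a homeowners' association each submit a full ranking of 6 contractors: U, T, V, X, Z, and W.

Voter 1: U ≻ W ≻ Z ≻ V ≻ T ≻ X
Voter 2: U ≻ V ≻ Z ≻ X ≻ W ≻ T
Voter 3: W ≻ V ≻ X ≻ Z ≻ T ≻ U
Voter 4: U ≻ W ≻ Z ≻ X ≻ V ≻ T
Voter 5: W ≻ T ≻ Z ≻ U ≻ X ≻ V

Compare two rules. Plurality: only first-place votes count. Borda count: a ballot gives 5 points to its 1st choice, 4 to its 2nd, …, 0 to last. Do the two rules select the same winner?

Plurality first-place counts: U 3, T 0, V 0, X 0, Z 0, W 2 → U.
Borda totals: U 17, T 6, V 11, X 8, Z 14, W 19 → W.
The two rules disagree: plurality picks U, Borda picks W.

No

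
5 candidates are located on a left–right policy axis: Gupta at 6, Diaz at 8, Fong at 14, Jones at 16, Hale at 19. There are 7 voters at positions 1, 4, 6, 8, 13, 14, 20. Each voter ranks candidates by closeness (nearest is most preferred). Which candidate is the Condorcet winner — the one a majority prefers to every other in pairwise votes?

Diaz

With single-peaked preferences on a line, the Condorcet winner is the candidate closest to the median voter.
The median voter (position 8) is closest to Diaz at 8.
Check: Diaz vs Jones — voters closer to Diaz: 4 of 7.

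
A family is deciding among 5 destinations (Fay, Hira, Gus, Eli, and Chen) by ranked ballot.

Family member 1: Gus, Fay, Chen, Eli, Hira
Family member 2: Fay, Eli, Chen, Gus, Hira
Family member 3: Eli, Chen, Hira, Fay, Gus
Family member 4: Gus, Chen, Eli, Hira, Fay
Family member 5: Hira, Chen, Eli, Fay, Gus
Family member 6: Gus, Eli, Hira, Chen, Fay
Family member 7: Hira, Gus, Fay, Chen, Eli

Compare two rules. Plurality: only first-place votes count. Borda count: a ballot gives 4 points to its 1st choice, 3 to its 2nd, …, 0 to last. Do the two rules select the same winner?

Yes

Plurality first-place counts: Fay 1, Hira 2, Gus 3, Eli 1, Chen 0 → Gus.
Borda totals: Fay 11, Hira 13, Gus 16, Eli 15, Chen 15 → Gus.
The two rules agree on Gus.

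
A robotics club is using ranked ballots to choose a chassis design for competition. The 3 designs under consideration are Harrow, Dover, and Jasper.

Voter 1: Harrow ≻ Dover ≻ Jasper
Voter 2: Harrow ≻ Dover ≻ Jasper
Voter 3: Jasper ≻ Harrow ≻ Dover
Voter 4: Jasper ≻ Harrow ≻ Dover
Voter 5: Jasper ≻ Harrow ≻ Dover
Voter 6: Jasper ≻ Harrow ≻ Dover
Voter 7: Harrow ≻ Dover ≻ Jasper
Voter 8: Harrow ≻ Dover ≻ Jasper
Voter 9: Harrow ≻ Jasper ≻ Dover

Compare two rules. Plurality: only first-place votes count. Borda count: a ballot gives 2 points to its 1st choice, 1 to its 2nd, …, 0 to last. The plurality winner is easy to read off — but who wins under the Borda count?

Plurality first-place counts: Harrow 5, Dover 0, Jasper 4 → Harrow.
Borda totals: Harrow 14, Dover 4, Jasper 9 → Harrow.

Harrow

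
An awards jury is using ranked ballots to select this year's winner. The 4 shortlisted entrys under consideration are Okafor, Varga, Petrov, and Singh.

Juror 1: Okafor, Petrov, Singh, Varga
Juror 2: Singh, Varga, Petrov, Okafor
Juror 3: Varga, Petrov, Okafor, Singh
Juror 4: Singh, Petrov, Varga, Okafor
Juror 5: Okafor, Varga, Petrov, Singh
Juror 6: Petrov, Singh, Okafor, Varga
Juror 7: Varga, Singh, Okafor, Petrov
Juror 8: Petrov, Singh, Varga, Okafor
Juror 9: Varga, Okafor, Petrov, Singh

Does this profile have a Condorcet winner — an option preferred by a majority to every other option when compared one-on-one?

No

Head-to-head results (9 voters total):
Okafor vs Varga: Varga wins 6–3.
Okafor vs Petrov: Petrov wins 5–4.
Okafor vs Singh: Singh wins 5–4.
Varga vs Petrov: Varga wins 5–4.
Varga vs Singh: Singh wins 5–4.
Petrov vs Singh: Petrov wins 6–3.
No candidate beats all others: Varga beats Petrov beats Singh beats Varga, a majority cycle.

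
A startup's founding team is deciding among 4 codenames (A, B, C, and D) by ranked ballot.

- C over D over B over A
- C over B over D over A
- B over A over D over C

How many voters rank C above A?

2

Ballots ranking C above A: 2.
Ballots ranking A above C: 1.
So 2 of 3 voters prefer C to A.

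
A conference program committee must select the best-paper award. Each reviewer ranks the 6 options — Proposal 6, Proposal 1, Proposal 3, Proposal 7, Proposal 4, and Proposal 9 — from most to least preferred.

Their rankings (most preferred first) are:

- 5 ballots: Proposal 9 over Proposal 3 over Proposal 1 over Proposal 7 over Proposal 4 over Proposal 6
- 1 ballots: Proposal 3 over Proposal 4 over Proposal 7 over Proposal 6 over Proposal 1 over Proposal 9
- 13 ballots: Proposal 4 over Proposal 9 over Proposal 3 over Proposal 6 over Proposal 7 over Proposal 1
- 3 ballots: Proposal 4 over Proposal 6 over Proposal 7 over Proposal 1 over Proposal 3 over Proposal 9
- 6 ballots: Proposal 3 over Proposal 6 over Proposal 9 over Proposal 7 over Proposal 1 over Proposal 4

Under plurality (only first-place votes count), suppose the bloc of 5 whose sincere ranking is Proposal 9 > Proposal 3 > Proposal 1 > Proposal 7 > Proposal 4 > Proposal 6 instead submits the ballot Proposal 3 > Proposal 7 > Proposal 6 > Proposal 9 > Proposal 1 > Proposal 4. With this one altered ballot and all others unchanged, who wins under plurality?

Proposal 4

First-place totals with the altered ballot: Proposal 6 0, Proposal 1 0, Proposal 3 12, Proposal 7 0, Proposal 4 16, Proposal 9 0.
The winner is unchanged: still Proposal 4.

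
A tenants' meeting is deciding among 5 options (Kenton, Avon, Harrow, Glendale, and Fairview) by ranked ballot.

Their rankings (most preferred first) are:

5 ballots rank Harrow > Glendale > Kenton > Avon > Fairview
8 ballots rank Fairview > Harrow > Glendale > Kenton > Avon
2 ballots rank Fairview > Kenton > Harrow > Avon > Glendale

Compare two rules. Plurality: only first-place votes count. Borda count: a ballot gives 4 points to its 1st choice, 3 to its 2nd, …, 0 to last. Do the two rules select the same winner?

No

Plurality first-place counts: Kenton 0, Avon 0, Harrow 5, Glendale 0, Fairview 10 → Fairview.
Borda totals: Kenton 24, Avon 7, Harrow 48, Glendale 31, Fairview 40 → Harrow.
The two rules disagree: plurality picks Fairview, Borda picks Harrow.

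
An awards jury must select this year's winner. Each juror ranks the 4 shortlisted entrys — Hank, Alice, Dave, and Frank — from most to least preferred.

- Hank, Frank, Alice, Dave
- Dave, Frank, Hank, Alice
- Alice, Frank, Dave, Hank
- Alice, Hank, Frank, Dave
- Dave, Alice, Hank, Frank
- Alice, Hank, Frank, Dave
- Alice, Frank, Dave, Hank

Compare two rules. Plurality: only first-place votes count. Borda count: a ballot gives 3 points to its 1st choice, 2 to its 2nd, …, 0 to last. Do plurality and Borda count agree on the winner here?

Yes

Plurality first-place counts: Hank 1, Alice 4, Dave 2, Frank 0 → Alice.
Borda totals: Hank 9, Alice 15, Dave 8, Frank 10 → Alice.
The two rules agree on Alice.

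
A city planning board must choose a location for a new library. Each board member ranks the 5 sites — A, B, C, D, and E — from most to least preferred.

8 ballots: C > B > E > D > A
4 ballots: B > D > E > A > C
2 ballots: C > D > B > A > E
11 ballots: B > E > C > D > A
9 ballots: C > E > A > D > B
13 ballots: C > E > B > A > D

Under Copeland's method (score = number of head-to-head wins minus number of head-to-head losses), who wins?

Pairwise results:
  A vs B: B wins 38–9.
  A vs C: C wins 43–4.
  A vs D: D wins 25–22.
  A vs E: E wins 45–2.
  B vs C: C wins 32–15.
  B vs D: B wins 36–11.
  B vs E: B wins 25–22.
  C vs D: C wins 43–4.
  C vs E: C wins 32–15.
  D vs E: E wins 41–6.
Copeland scores (wins − losses):
  A: 0 − 4 = -4
  B: 3 − 1 = 2
  C: 4 − 0 = 4
  D: 1 − 3 = -2
  E: 2 − 2 = 0
C has the best Copeland score.

C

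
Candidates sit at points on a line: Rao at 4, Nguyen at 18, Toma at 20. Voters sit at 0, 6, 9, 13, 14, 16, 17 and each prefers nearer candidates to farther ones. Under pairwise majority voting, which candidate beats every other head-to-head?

Nguyen

With single-peaked preferences on a line, the Condorcet winner is the candidate closest to the median voter.
The median voter (position 13) is closest to Nguyen at 18.
Check: Nguyen vs Toma — voters closer to Nguyen: 7 of 7.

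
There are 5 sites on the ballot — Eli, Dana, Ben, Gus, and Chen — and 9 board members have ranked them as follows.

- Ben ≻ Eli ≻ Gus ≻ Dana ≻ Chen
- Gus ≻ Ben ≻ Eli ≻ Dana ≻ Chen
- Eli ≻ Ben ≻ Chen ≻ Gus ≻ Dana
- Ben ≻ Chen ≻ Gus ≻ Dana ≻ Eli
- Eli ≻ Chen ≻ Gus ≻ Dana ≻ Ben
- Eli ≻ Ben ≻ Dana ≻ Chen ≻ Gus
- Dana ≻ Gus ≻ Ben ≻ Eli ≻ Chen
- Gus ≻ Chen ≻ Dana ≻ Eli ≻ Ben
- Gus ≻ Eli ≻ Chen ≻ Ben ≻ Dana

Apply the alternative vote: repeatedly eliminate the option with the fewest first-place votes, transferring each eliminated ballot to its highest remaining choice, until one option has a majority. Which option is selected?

Gus

Round 1: Eli 3, Gus 3, Ben 2, Dana 1, Chen 0. Chen has the fewest and is eliminated.
Round 2: Eli 3, Gus 3, Ben 2, Dana 1. Dana has the fewest and is eliminated.
Round 3: Gus 4, Eli 3, Ben 2. Ben has the fewest and is eliminated.
Round 4: Gus 5, Eli 4. Gus has a majority.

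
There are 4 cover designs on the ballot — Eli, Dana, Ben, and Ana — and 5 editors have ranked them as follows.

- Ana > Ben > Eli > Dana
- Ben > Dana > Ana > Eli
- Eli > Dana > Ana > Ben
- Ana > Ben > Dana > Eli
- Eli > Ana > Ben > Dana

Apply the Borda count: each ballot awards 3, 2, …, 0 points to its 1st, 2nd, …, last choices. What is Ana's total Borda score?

10

Borda scores:
  Eli: 1 + 0 + 3 + 0 + 3 = 7
  Dana: 0 + 2 + 2 + 1 + 0 = 5
  Ben: 2 + 3 + 0 + 2 + 1 = 8
  Ana: 3 + 1 + 1 + 3 + 2 = 10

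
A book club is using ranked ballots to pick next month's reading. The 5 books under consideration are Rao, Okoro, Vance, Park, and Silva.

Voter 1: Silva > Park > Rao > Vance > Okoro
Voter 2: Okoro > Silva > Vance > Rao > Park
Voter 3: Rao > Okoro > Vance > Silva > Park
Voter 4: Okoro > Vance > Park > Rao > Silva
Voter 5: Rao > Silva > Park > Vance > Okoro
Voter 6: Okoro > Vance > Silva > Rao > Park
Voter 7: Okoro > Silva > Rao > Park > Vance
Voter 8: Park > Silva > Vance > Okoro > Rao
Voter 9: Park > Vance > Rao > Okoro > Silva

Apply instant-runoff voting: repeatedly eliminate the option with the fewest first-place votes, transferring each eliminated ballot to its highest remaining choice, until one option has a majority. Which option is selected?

Round 1: Okoro 4, Rao 2, Park 2, Silva 1, Vance 0. Vance has the fewest and is eliminated.
Round 2: Okoro 4, Rao 2, Park 2, Silva 1. Silva has the fewest and is eliminated.
Round 3: Okoro 4, Park 3, Rao 2. Rao has the fewest and is eliminated.
Round 4: Okoro 5, Park 4. Okoro has a majority.

Okoro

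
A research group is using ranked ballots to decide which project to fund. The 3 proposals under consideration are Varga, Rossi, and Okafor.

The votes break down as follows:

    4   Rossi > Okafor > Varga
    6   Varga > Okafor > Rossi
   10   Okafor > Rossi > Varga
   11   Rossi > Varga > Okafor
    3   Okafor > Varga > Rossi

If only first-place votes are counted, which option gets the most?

Rossi

First-place vote totals:
  Varga: 6
  Rossi: 15
  Okafor: 13
Rossi has the most first-place votes.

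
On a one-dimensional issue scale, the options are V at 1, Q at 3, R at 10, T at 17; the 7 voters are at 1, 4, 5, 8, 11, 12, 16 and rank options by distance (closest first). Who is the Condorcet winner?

With single-peaked preferences on a line, the Condorcet winner is the candidate closest to the median voter.
The median voter (position 8) is closest to R at 10.
Check: R vs V — voters closer to R: 4 of 7.

R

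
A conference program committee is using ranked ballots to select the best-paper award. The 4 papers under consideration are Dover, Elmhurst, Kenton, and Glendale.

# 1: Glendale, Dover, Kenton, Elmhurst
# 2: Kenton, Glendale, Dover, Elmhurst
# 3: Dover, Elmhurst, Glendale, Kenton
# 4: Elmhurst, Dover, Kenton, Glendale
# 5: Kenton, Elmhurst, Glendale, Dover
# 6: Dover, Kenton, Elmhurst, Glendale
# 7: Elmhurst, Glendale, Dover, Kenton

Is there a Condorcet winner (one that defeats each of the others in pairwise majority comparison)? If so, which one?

There is no Condorcet winner

Head-to-head results (7 voters total):
Dover vs Elmhurst: Dover wins 4–3.
Dover vs Kenton: Dover wins 5–2.
Dover vs Glendale: Glendale wins 4–3.
Elmhurst vs Kenton: Kenton wins 4–3.
Elmhurst vs Glendale: Elmhurst wins 5–2.
Kenton vs Glendale: Kenton wins 4–3.
No candidate beats all others: Dover beats Elmhurst beats Glendale beats Dover, a majority cycle.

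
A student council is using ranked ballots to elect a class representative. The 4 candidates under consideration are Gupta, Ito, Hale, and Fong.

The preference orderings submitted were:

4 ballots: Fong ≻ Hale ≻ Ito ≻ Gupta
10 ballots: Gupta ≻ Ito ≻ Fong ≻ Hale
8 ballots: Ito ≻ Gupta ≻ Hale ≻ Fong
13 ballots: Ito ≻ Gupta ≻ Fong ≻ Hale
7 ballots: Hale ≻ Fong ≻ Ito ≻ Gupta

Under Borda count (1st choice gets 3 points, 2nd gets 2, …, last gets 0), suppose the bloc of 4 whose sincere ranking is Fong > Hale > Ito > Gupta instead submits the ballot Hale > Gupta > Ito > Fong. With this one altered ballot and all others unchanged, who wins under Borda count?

Ito

Borda totals with the altered ballot: Gupta 80, Ito 94, Hale 41, Fong 37.
The winner is unchanged: still Ito.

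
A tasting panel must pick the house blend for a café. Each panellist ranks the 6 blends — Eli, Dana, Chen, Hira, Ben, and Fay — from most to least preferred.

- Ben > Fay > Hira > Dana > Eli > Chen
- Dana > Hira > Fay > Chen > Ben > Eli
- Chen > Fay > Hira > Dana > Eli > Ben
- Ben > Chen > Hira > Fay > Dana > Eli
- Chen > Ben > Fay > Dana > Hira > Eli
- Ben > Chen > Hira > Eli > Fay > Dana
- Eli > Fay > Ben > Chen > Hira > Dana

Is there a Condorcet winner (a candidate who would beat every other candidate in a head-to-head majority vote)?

Yes

Head-to-head results (7 voters total):
Eli vs Dana: Dana wins 5–2.
Eli vs Chen: Chen wins 5–2.
Eli vs Hira: Hira wins 6–1.
Eli vs Ben: Ben wins 5–2.
Eli vs Fay: Fay wins 5–2.
Dana vs Chen: Chen wins 5–2.
Dana vs Hira: Hira wins 5–2.
Dana vs Ben: Ben wins 5–2.
Dana vs Fay: Fay wins 6–1.
Chen vs Hira: Chen wins 5–2.
Chen vs Ben: Ben wins 4–3.
Chen vs Fay: Chen wins 4–3.
Hira vs Ben: Ben wins 5–2.
Hira vs Fay: Fay wins 4–3.
Ben vs Fay: Ben wins 4–3.
Ben beats each rival — Eli (5–2), Dana (5–2), Chen (4–3), Hira (5–2), Fay (4–3) — so Ben is the Condorcet winner.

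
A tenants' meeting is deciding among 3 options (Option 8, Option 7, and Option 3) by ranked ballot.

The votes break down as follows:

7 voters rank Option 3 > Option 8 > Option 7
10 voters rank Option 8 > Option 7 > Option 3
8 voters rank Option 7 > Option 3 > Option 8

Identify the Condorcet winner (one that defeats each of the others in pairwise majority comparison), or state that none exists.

Head-to-head results (25 voters total):
Option 8 vs Option 7: Option 8 wins 17–8.
Option 8 vs Option 3: Option 3 wins 15–10.
Option 7 vs Option 3: Option 7 wins 18–7.
No candidate beats all others: Option 8 beats Option 7 beats Option 3 beats Option 8, a majority cycle.

There is no Condorcet winner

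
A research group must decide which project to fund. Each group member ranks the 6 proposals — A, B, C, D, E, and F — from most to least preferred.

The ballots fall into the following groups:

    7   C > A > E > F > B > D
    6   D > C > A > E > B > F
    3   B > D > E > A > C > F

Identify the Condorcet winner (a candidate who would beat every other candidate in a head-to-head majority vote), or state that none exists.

No Condorcet winner

Head-to-head results (16 voters total):
A vs B: A wins 13–3.
A vs C: C wins 13–3.
A vs D: D wins 9–7.
A vs E: A wins 13–3.
A vs F: A wins 16–0.
B vs C: C wins 13–3.
B vs D: B wins 10–6.
B vs E: E wins 13–3.
B vs F: B wins 9–7.
C vs D: D wins 9–7.
C vs E: C wins 13–3.
C vs F: C wins 16–0.
D vs E: D wins 9–7.
D vs F: D wins 9–7.
E vs F: E wins 16–0.
No candidate beats all others: A beats B beats D beats A, a majority cycle.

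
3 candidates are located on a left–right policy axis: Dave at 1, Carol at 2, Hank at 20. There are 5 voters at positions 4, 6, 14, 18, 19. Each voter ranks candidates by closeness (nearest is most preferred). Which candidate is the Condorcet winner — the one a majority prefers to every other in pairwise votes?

With single-peaked preferences on a line, the Condorcet winner is the candidate closest to the median voter.
The median voter (position 14) is closest to Hank at 20.
Check: Hank vs Dave — voters closer to Hank: 3 of 5.

Hank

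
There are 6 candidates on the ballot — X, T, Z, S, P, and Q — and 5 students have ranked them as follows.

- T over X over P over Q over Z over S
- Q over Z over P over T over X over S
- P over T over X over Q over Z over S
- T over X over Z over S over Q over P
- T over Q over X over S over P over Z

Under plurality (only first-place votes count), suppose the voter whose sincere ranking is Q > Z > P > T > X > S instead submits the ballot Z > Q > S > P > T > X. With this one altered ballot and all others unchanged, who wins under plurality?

First-place totals with the altered ballot: X 0, T 3, Z 1, S 0, P 1, Q 0.
The winner is unchanged: still T.

T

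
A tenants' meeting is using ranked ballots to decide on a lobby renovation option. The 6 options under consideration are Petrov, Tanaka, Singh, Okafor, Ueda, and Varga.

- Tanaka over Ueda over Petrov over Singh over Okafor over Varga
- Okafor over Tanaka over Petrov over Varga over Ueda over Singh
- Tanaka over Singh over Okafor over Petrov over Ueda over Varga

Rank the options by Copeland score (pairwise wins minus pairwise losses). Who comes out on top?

Pairwise results:
  Petrov vs Tanaka: Tanaka wins 3–0.
  Petrov vs Singh: Petrov wins 2–1.
  Petrov vs Okafor: Okafor wins 2–1.
  Petrov vs Ueda: Petrov wins 2–1.
  Petrov vs Varga: Petrov wins 3–0.
  Tanaka vs Singh: Tanaka wins 3–0.
  Tanaka vs Okafor: Tanaka wins 2–1.
  Tanaka vs Ueda: Tanaka wins 3–0.
  Tanaka vs Varga: Tanaka wins 3–0.
  Singh vs Okafor: Singh wins 2–1.
  Singh vs Ueda: Ueda wins 2–1.
  Singh vs Varga: Singh wins 2–1.
  Okafor vs Ueda: Okafor wins 2–1.
  Okafor vs Varga: Okafor wins 3–0.
  Ueda vs Varga: Ueda wins 2–1.
Copeland scores (wins − losses):
  Petrov: 3 − 2 = 1
  Tanaka: 5 − 0 = 5
  Singh: 2 − 3 = -1
  Okafor: 3 − 2 = 1
  Ueda: 2 − 3 = -1
  Varga: 0 − 5 = -5
Tanaka has the best Copeland score.

Tanaka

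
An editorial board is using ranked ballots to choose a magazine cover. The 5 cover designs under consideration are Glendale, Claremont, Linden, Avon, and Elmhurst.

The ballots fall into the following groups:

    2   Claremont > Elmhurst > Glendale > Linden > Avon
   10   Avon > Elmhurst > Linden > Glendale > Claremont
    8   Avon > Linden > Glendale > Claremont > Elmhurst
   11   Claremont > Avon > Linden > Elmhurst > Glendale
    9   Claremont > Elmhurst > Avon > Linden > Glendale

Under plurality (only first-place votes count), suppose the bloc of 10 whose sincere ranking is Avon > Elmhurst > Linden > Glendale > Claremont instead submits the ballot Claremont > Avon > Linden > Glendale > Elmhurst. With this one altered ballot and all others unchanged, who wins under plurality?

Claremont

First-place totals with the altered ballot: Glendale 0, Claremont 32, Linden 0, Avon 8, Elmhurst 0.
The winner is unchanged: still Claremont.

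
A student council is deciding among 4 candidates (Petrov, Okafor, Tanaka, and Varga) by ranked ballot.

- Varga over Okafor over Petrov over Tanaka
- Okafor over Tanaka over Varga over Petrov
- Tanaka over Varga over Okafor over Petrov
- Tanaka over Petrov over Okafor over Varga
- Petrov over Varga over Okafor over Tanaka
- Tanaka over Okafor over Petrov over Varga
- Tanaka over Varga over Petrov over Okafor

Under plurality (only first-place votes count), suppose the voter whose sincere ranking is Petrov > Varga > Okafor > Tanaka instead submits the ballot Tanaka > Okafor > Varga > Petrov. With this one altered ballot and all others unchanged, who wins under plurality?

First-place totals with the altered ballot: Petrov 0, Okafor 1, Tanaka 5, Varga 1.
The winner is unchanged: still Tanaka.

Tanaka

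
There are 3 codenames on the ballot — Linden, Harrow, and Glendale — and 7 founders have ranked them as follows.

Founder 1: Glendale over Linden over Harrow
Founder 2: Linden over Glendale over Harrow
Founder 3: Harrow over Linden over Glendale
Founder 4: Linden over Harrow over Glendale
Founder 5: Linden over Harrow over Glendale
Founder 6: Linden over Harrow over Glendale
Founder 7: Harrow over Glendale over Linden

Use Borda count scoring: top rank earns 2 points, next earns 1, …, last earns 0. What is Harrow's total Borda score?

7

Borda scores:
  Linden: 1 + 2 + 1 + 2 + 2 + 2 + 0 = 10
  Harrow: 0 + 0 + 2 + 1 + 1 + 1 + 2 = 7
  Glendale: 2 + 1 + 0 + 0 + 0 + 0 + 1 = 4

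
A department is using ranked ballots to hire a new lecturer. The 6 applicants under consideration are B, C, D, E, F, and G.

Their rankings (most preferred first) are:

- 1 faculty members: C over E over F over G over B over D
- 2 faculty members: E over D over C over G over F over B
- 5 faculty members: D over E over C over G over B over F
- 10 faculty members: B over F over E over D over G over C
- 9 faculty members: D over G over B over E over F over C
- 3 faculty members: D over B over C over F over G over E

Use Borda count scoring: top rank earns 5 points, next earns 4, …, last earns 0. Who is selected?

D

Borda scores:
  B: 1 + 2·0 + 5·1 + 10·5 + 9·3 + 3·4 = 95
  C: 5 + 2·3 + 5·3 + 10·0 + 9·0 + 3·3 = 35
  D: 0 + 2·4 + 5·5 + 10·2 + 9·5 + 3·5 = 113
  E: 4 + 2·5 + 5·4 + 10·3 + 9·2 + 3·0 = 82
  F: 3 + 2·1 + 5·0 + 10·4 + 9·1 + 3·2 = 60
  G: 2 + 2·2 + 5·2 + 10·1 + 9·4 + 3·1 = 65
D has the highest total.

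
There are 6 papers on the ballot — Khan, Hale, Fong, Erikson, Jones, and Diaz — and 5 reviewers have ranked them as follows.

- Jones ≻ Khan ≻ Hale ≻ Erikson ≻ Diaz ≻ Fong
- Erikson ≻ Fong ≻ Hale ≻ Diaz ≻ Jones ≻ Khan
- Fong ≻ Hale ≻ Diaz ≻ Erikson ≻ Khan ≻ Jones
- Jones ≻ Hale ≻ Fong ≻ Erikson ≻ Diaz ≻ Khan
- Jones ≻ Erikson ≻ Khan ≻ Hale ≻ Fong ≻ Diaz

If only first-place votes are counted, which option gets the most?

First-place vote totals:
  Khan: 0
  Hale: 0
  Fong: 1
  Erikson: 1
  Jones: 3
  Diaz: 0
Jones has the most first-place votes.

Jones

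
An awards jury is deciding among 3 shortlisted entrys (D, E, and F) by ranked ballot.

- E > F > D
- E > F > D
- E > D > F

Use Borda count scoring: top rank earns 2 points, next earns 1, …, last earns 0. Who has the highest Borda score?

Borda scores:
  D: 0 + 0 + 1 = 1
  E: 2 + 2 + 2 = 6
  F: 1 + 1 + 0 = 2
E has the highest total.

E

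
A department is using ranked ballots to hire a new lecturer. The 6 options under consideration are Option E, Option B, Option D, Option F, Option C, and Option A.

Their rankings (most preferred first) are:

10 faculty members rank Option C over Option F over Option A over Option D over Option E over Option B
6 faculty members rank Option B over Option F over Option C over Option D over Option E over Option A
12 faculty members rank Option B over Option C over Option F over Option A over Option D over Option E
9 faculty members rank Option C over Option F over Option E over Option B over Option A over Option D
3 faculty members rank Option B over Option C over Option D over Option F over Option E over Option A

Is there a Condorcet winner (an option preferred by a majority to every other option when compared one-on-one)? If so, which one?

Option B

Head-to-head results (40 voters total):
Option E vs Option B: Option B wins 21–19.
Option E vs Option D: Option D wins 31–9.
Option E vs Option F: Option F wins 40–0.
Option E vs Option C: Option C wins 40–0.
Option E vs Option A: Option A wins 22–18.
Option B vs Option D: Option B wins 30–10.
Option B vs Option F: Option B wins 21–19.
Option B vs Option C: Option B wins 21–19.
Option B vs Option A: Option B wins 30–10.
Option D vs Option F: Option F wins 37–3.
Option D vs Option C: Option C wins 40–0.
Option D vs Option A: Option A wins 31–9.
Option F vs Option C: Option C wins 34–6.
Option F vs Option A: Option F wins 40–0.
Option C vs Option A: Option C wins 40–0.
Option B beats each rival — Option E (21–19), Option D (30–10), Option F (21–19), Option C (21–19), Option A (30–10) — so Option B is the Condorcet winner.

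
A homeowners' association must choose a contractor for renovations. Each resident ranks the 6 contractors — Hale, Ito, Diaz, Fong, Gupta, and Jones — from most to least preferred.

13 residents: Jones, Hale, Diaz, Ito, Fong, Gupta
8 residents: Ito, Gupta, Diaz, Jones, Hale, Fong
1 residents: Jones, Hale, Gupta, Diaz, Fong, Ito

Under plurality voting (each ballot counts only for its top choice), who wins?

First-place vote totals:
  Hale: 0
  Ito: 8
  Diaz: 0
  Fong: 0
  Gupta: 0
  Jones: 14
Jones has the most first-place votes.

Jones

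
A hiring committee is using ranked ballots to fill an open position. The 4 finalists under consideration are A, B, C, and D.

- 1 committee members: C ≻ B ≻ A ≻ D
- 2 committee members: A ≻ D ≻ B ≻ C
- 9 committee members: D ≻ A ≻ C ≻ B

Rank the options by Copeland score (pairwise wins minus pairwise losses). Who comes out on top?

Pairwise results:
  A vs B: A wins 11–1.
  A vs C: A wins 11–1.
  A vs D: D wins 9–3.
  B vs C: C wins 10–2.
  B vs D: D wins 11–1.
  C vs D: D wins 11–1.
Copeland scores (wins − losses):
  A: 2 − 1 = 1
  B: 0 − 3 = -3
  C: 1 − 2 = -1
  D: 3 − 0 = 3
D has the best Copeland score.

D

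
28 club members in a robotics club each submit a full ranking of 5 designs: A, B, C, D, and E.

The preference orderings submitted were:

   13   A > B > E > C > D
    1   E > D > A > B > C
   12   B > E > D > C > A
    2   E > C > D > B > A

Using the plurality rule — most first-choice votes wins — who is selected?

First-place vote totals:
  A: 13
  B: 12
  C: 0
  D: 0
  E: 3
A has the most first-place votes.

A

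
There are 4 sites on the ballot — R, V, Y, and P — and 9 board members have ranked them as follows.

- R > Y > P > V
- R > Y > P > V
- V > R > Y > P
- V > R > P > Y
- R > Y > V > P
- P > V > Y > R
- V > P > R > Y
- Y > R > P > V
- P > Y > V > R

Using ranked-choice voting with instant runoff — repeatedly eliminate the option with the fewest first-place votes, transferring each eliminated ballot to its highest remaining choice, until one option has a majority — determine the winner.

V

Round 1: R 3, V 3, P 2, Y 1. Y has the fewest and is eliminated.
Round 2: R 4, V 3, P 2. P has the fewest and is eliminated.
Round 3: V 5, R 4. V has a majority.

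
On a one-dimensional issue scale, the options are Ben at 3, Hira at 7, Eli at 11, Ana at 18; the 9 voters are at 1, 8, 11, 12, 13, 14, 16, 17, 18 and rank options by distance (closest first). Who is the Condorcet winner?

With single-peaked preferences on a line, the Condorcet winner is the candidate closest to the median voter.
The median voter (position 13) is closest to Eli at 11.
Check: Eli vs Ben — voters closer to Eli: 8 of 9.

Eli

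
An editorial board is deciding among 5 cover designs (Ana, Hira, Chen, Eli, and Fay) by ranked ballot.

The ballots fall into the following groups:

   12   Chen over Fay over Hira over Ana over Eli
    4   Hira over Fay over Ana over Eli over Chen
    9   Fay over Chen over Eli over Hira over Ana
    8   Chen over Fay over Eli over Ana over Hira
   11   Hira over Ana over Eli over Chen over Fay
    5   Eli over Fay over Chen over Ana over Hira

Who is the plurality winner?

Chen

First-place vote totals:
  Ana: 0
  Hira: 15
  Chen: 20
  Eli: 5
  Fay: 9
Chen has the most first-place votes.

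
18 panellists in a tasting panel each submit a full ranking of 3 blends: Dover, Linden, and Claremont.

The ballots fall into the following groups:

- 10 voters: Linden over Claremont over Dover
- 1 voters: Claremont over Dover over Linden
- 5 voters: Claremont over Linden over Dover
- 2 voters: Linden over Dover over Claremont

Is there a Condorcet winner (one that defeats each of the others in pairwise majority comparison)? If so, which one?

Head-to-head results (18 voters total):
Dover vs Linden: Linden wins 17–1.
Dover vs Claremont: Claremont wins 16–2.
Linden vs Claremont: Linden wins 12–6.
Linden beats each rival — Dover (17–1), Claremont (12–6) — so Linden is the Condorcet winner.

Linden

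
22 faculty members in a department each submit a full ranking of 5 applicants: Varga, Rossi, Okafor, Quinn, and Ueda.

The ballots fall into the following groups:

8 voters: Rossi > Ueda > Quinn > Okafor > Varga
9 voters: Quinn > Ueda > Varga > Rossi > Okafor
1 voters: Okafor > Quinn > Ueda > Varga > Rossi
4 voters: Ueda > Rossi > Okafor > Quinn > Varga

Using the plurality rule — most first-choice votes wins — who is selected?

First-place vote totals:
  Varga: 0
  Rossi: 8
  Okafor: 1
  Quinn: 9
  Ueda: 4
Quinn has the most first-place votes.

Quinn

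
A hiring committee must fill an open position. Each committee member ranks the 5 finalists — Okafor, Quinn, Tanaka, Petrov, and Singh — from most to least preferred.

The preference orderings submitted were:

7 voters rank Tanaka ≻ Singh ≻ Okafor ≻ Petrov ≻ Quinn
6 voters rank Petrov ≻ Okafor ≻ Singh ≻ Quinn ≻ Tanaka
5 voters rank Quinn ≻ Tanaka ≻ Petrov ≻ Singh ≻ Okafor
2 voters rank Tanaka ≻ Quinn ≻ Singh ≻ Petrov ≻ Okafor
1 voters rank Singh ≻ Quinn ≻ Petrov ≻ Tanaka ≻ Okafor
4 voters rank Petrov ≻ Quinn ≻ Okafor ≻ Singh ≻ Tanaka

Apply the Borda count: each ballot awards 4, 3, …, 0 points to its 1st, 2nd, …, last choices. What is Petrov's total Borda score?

61

Borda scores:
  Okafor: 7·2 + 6·3 + 5·0 + 2·0 + 0 + 4·2 = 40
  Quinn: 7·0 + 6·1 + 5·4 + 2·3 + 3 + 4·3 = 47
  Tanaka: 7·4 + 6·0 + 5·3 + 2·4 + 1 + 4·0 = 52
  Petrov: 7·1 + 6·4 + 5·2 + 2·1 + 2 + 4·4 = 61
  Singh: 7·3 + 6·2 + 5·1 + 2·2 + 4 + 4·1 = 50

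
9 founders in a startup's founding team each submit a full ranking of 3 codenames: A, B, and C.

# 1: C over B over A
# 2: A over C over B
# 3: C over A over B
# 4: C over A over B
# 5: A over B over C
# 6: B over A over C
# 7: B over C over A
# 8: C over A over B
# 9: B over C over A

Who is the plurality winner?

First-place vote totals:
  A: 2
  B: 3
  C: 4
C has the most first-place votes.

C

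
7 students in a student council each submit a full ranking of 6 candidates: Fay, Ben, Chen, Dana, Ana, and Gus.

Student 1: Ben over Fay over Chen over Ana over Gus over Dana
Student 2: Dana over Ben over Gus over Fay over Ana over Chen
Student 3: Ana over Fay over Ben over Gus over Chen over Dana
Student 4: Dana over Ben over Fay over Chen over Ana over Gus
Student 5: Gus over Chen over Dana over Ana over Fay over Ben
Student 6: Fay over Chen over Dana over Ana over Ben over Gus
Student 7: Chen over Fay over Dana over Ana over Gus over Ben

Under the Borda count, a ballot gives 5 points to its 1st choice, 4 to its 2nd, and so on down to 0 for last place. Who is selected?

Fay

Borda scores:
  Fay: 4 + 2 + 4 + 3 + 1 + 5 + 4 = 23
  Ben: 5 + 4 + 3 + 4 + 0 + 1 + 0 = 17
  Chen: 3 + 0 + 1 + 2 + 4 + 4 + 5 = 19
  Dana: 0 + 5 + 0 + 5 + 3 + 3 + 3 = 19
  Ana: 2 + 1 + 5 + 1 + 2 + 2 + 2 = 15
  Gus: 1 + 3 + 2 + 0 + 5 + 0 + 1 = 12
Fay has the highest total.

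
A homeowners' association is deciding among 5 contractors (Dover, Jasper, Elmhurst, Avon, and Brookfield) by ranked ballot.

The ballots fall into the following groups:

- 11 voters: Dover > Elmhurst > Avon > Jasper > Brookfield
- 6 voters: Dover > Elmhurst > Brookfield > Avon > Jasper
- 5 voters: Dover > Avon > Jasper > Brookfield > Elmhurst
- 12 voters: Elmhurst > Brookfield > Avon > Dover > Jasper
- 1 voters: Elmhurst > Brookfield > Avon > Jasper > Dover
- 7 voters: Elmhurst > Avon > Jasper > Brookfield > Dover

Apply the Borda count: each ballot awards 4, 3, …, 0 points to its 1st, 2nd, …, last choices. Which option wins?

Elmhurst

Borda scores:
  Dover: 11·4 + 6·4 + 5·4 + 12·1 + 0 + 7·0 = 100
  Jasper: 11·1 + 6·0 + 5·2 + 12·0 + 1 + 7·2 = 36
  Elmhurst: 11·3 + 6·3 + 5·0 + 12·4 + 4 + 7·4 = 131
  Avon: 11·2 + 6·1 + 5·3 + 12·2 + 2 + 7·3 = 90
  Brookfield: 11·0 + 6·2 + 5·1 + 12·3 + 3 + 7·1 = 63
Elmhurst has the highest total.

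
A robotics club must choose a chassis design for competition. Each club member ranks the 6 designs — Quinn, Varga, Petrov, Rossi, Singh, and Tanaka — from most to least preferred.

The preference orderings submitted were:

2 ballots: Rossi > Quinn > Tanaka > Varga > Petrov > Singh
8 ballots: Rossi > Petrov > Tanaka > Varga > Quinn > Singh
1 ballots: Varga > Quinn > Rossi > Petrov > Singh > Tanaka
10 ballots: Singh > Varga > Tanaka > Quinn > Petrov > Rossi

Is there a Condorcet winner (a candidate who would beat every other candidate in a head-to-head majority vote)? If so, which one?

Head-to-head results (21 voters total):
Quinn vs Varga: Varga wins 19–2.
Quinn vs Petrov: Quinn wins 13–8.
Quinn vs Rossi: Quinn wins 11–10.
Quinn vs Singh: Quinn wins 11–10.
Quinn vs Tanaka: Tanaka wins 18–3.
Varga vs Petrov: Varga wins 13–8.
Varga vs Rossi: Varga wins 11–10.
Varga vs Singh: Varga wins 11–10.
Varga vs Tanaka: Varga wins 11–10.
Petrov vs Rossi: Rossi wins 11–10.
Petrov vs Singh: Petrov wins 11–10.
Petrov vs Tanaka: Tanaka wins 12–9.
Rossi vs Singh: Rossi wins 11–10.
Rossi vs Tanaka: Rossi wins 11–10.
Singh vs Tanaka: Singh wins 11–10.
Varga beats each rival — Quinn (19–2), Petrov (13–8), Rossi (11–10), Singh (11–10), Tanaka (11–10) — so Varga is the Condorcet winner.

Varga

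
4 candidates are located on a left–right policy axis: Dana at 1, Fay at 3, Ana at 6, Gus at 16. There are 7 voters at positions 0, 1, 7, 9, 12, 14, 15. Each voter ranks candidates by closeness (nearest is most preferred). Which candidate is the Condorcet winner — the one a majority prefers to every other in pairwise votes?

Ana

With single-peaked preferences on a line, the Condorcet winner is the candidate closest to the median voter.
The median voter (position 9) is closest to Ana at 6.
Check: Ana vs Fay — voters closer to Ana: 5 of 7.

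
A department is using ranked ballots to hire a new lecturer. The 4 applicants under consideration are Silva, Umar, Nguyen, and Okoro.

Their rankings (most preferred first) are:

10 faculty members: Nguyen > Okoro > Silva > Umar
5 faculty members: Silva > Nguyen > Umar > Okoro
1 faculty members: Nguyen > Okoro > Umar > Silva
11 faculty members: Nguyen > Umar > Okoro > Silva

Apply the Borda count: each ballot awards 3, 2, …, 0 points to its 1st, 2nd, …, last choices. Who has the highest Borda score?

Borda scores:
  Silva: 10·1 + 5·3 + 0 + 11·0 = 25
  Umar: 10·0 + 5·1 + 1 + 11·2 = 28
  Nguyen: 10·3 + 5·2 + 3 + 11·3 = 76
  Okoro: 10·2 + 5·0 + 2 + 11·1 = 33
Nguyen has the highest total.

Nguyen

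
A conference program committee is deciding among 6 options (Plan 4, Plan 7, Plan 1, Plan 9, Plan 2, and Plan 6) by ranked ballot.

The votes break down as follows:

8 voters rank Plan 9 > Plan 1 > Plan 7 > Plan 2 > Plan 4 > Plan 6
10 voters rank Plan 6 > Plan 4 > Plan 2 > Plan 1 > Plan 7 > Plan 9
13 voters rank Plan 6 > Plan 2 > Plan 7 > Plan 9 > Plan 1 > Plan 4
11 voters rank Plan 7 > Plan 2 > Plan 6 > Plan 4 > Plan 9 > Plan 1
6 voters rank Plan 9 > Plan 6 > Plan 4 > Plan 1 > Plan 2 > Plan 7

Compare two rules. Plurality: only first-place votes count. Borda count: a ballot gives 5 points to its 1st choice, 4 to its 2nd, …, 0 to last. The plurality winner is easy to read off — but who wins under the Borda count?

Plurality first-place counts: Plan 4 0, Plan 7 11, Plan 1 0, Plan 9 14, Plan 2 0, Plan 6 23 → Plan 6.
Borda totals: Plan 4 88, Plan 7 128, Plan 1 77, Plan 9 107, Plan 2 148, Plan 6 172 → Plan 6.

Plan 6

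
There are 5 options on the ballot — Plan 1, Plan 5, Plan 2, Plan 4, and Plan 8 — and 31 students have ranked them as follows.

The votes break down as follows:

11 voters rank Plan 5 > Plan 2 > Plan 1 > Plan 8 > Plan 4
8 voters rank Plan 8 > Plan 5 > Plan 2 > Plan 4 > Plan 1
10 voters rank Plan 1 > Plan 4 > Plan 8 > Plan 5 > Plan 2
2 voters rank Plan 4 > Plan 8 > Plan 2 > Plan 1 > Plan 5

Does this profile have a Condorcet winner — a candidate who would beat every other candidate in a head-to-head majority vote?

Head-to-head results (31 voters total):
Plan 1 vs Plan 5: Plan 5 wins 19–12.
Plan 1 vs Plan 2: Plan 2 wins 21–10.
Plan 1 vs Plan 4: Plan 1 wins 21–10.
Plan 1 vs Plan 8: Plan 1 wins 21–10.
Plan 5 vs Plan 2: Plan 5 wins 29–2.
Plan 5 vs Plan 4: Plan 5 wins 19–12.
Plan 5 vs Plan 8: Plan 8 wins 20–11.
Plan 2 vs Plan 4: Plan 2 wins 19–12.
Plan 2 vs Plan 8: Plan 8 wins 20–11.
Plan 4 vs Plan 8: Plan 8 wins 19–12.
No candidate beats all others: Plan 1 beats Plan 8 beats Plan 5 beats Plan 1, a majority cycle.

No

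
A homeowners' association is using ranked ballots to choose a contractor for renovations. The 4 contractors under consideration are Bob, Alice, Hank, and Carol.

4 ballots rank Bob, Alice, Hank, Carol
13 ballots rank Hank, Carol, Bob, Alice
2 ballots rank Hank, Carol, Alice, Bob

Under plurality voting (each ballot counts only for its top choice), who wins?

First-place vote totals:
  Bob: 4
  Alice: 0
  Hank: 15
  Carol: 0
Hank has the most first-place votes.

Hank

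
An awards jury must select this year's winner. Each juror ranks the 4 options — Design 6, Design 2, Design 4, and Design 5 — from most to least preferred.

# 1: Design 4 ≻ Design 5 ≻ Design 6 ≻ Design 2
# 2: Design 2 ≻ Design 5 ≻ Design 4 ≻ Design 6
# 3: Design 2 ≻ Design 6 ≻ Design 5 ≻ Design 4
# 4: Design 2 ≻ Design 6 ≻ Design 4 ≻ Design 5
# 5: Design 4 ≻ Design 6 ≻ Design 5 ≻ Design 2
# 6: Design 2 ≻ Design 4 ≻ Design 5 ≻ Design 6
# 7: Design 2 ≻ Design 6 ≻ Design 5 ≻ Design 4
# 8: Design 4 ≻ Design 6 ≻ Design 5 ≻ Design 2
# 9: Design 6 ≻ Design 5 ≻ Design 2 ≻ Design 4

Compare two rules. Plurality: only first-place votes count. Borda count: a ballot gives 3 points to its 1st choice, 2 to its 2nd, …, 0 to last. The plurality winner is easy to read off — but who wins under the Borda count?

Design 2

Plurality first-place counts: Design 6 1, Design 2 5, Design 4 3, Design 5 0 → Design 2.
Borda totals: Design 6 14, Design 2 16, Design 4 13, Design 5 11 → Design 2.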